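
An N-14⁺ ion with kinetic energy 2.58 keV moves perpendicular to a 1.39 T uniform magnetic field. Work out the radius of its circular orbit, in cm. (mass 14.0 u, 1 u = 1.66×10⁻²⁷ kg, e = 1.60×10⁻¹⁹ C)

Convert the energy: K = 2.58 keV = 4.13×10^-16 J.
v = √(2K/m) = √(2·4.13×10^-16/2.32×10^-26) = 1.88×10^5 m/s.
r = mv/(qB) = (2.32×10^-26)(1.88×10^5) / [(1×1.60×10^-19)(1.39)] = 0.0197 m.

r ≈ 1.97 cm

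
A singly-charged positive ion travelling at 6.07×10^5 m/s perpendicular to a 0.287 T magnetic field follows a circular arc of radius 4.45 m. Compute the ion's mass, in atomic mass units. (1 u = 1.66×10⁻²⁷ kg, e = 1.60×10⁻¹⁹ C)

qvB = mv²/r ⇒ m = qBr/v.
m = (1×1.60×10^-19)(0.287)(4.45) / (6.07×10^5) = 3.37×10^-25 kg = 203 u.

m ≈ 203 u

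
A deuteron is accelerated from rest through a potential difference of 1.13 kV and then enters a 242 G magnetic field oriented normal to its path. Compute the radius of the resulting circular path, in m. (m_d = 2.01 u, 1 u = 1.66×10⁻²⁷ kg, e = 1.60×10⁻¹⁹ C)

The kinetic energy gained is K = qV = (1×1.60×10^-19)(1130) = 1.81×10^-16 J.
v = √(2K/m) = 3.29×10^5 m/s.
r = mv/(qB) = (3.34×10^-27)(3.29×10^5) / [(1×1.60×10^-19)(0.0242)] = 0.284 m.

r ≈ 0.284 m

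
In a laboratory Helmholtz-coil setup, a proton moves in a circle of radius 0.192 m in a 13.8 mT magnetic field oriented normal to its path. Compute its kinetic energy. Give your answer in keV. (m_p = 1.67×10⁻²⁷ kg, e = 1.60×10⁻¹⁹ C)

v = qBr/m = (1×1.60×10^-19)(0.0138)(0.192) / (1.67×10^-27) = 2.54×10^5 m/s.
K = ½mv² = 0.5·(1.67×10^-27)·(2.54×10^5)² = 5.38×10^-17 J = 0.336 keV.

K ≈ 0.336 keV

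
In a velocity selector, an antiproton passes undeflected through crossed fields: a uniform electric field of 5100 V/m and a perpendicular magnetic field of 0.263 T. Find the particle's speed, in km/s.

For zero net force, qE = qvB, so v = E/B.
v = (5100) / (0.263) = 1.94×10^4 m/s.

v ≈ 19.4 km/s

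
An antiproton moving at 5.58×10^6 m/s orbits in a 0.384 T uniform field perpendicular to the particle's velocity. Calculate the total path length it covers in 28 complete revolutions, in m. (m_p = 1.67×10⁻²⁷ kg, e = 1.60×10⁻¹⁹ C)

r = mv/(qB) = 0.152 m, so one revolution covers 2πr = 0.953 m.
In 28 revolutions: L = 28·2πr = 26.7 m.

L ≈ 26.7 m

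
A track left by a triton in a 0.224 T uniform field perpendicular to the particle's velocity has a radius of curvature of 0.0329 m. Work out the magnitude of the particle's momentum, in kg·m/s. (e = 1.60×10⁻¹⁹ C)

Since qvB = mv²/r, the momentum p = mv = qBr.
p = (1×1.60×10^-19)(0.224)(0.0329) = 1.18×10^-21 kg·m/s.

p ≈ 1.18×10^-21 kg·m/s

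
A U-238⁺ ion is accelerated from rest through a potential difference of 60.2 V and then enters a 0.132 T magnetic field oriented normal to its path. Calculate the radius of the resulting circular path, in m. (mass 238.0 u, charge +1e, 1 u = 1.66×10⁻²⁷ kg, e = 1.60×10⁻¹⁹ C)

The kinetic energy gained is K = qV = (1×1.60×10^-19)(60.2) = 9.63×10^-18 J.
v = √(2K/m) = 6980 m/s.
r = mv/(qB) = (3.95×10^-25)(6980) / [(1×1.60×10^-19)(0.132)] = 0.131 m.

r ≈ 0.131 m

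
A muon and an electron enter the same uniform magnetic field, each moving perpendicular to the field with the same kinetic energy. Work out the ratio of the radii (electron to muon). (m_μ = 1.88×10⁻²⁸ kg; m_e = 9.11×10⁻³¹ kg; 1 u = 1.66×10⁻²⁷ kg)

ratio ≈ 0.0696

r = √(2mK)/(qB) ⇒ at equal K, r ∝ √m/q.
r_{electron}/r_{muon} = 0.0696.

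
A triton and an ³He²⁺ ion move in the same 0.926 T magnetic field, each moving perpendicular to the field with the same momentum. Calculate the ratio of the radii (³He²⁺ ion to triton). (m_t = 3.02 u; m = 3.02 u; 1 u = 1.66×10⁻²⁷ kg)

ratio ≈ 0.500

r = p/(qB) ⇒ at equal p, r ∝ 1/q.
r_{³He²⁺ ion}/r_{triton} = 0.500.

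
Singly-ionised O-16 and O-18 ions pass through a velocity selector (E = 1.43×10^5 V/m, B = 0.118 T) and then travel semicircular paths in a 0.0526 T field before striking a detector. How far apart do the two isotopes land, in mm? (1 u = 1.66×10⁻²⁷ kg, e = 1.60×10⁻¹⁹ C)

Δd ≈ 956 mm

Both emerge at v = E/B₁ = 1.21×10^6 m/s.
r = mv/(qB₂), so r₁ = 3.825 m and r₂ = 4.303 m, giving Δr = 0.478 m.
After a semicircle each ion lands a diameter 2r from the entry slit, so the separation is 2Δr = 0.956 m.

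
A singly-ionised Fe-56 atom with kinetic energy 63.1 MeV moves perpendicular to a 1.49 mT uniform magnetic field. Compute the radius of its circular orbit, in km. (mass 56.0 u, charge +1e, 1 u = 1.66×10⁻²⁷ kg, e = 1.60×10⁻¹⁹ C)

Convert the energy: K = 63.1 MeV = 1.01×10^-11 J.
v = √(2K/m) = √(2·1.01×10^-11/9.30×10^-26) = 1.47×10^7 m/s.
r = mv/(qB) = (9.30×10^-26)(1.47×10^7) / [(1×1.60×10^-19)(1.49×10^-3)] = 5750 m.

r ≈ 5.75 km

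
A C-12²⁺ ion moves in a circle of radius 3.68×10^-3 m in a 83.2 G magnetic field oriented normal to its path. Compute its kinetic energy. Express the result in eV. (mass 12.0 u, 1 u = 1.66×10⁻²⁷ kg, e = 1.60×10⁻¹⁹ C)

v = qBr/m = (2×1.60×10^-19)(8.32×10^-3)(3.68×10^-3) / (1.99×10^-26) = 492 m/s.
K = ½mv² = 0.5·(1.99×10^-26)·(492)² = 2.41×10^-21 J = 0.0151 eV.

K ≈ 0.0151 eV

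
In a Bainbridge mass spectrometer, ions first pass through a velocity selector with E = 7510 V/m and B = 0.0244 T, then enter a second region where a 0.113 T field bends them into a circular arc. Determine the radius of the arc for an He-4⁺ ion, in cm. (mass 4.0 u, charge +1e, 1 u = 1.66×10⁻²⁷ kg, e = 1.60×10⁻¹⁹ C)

The selector passes v = E/B = 7510/0.0244 = 3.08×10^5 m/s.
In the deflection region, r = mv/(qB₂) = (6.64×10^-27)(3.08×10^5) / [(1×1.60×10^-19)(0.113)] = 0.113 m.

r ≈ 11.3 cm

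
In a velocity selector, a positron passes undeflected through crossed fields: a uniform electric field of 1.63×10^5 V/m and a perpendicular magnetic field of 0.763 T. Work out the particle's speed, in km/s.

For zero net force, qE = qvB, so v = E/B.
v = (1.63×10^5) / (0.763) = 2.14×10^5 m/s.

v ≈ 214 km/s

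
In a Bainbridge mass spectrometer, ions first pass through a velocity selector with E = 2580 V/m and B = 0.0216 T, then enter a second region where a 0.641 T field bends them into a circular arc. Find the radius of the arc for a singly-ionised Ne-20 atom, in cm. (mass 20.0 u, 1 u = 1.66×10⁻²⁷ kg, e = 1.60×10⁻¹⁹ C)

r ≈ 3.87 cm

The selector passes v = E/B = 2580/0.0216 = 1.19×10^5 m/s.
In the deflection region, r = mv/(qB₂) = (3.32×10^-26)(1.19×10^5) / [(1×1.60×10^-19)(0.641)] = 0.0387 m.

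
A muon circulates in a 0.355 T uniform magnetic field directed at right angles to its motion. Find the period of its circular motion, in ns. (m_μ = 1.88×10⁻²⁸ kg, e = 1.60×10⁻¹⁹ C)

The cyclotron period is independent of speed: T = 2πm/(qB).
T = 2π(1.88×10^-28) / [(1×1.60×10^-19)(0.355)] = 2.08×10^-8 s.

T ≈ 20.8 ns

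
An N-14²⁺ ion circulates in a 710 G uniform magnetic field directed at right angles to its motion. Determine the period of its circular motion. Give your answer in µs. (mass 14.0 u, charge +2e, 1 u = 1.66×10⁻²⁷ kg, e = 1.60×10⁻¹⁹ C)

The cyclotron period is independent of speed: T = 2πm/(qB).
T = 2π(2.32×10^-26) / [(2×1.60×10^-19)(0.0710)] = 6.43×10^-6 s.

T ≈ 6.43 µs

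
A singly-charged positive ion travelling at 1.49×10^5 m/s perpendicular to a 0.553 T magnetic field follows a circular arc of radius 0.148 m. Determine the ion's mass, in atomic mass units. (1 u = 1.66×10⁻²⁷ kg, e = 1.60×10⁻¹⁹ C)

qvB = mv²/r ⇒ m = qBr/v.
m = (1×1.60×10^-19)(0.553)(0.148) / (1.49×10^5) = 8.79×10^-26 kg = 52.9 u.

m ≈ 52.9 u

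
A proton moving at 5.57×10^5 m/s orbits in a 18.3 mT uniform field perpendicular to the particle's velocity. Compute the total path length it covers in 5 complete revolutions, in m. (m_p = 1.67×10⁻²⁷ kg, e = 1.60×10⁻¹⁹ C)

L ≈ 9.98 m

r = mv/(qB) = 0.318 m, so one revolution covers 2πr = 2.00 m.
In 5 revolutions: L = 5·2πr = 9.98 m.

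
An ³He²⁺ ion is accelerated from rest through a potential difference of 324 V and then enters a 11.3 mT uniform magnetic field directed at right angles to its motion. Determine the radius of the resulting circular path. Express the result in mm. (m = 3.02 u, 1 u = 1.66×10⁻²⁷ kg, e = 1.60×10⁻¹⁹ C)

The kinetic energy gained is K = qV = (2×1.60×10^-19)(324) = 1.04×10^-16 J.
v = √(2K/m) = 2.03×10^5 m/s.
r = mv/(qB) = (5.01×10^-27)(2.03×10^5) / [(2×1.60×10^-19)(0.0113)] = 0.282 m.

r ≈ 282 mm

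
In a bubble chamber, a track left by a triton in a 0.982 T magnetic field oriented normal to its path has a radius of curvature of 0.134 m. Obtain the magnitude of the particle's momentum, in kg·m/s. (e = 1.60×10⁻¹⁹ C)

Since qvB = mv²/r, the momentum p = mv = qBr.
p = (1×1.60×10^-19)(0.982)(0.134) = 2.11×10^-20 kg·m/s.

p ≈ 2.11×10^-20 kg·m/s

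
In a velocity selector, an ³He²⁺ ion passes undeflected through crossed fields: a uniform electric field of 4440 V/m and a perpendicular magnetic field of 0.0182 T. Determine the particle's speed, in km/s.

v ≈ 244 km/s

For zero net force, qE = qvB, so v = E/B.
v = (4440) / (0.0182) = 2.44×10^5 m/s.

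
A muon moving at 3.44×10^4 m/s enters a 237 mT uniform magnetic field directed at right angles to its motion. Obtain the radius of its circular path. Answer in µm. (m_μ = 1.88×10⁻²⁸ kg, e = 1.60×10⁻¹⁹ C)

r ≈ 171 µm

The magnetic force provides the centripetal force: qvB = mv²/r, so r = mv/(qB).
r = (1.88×10^-28 kg)(3.44×10^4 m/s) / [(1×1.60×10^-19 C)(0.237 T)] = 1.71×10^-4 m.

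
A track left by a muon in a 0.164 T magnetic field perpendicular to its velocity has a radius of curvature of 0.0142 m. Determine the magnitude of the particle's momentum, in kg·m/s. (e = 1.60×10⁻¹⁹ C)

p ≈ 3.73×10^-22 kg·m/s

Since qvB = mv²/r, the momentum p = mv = qBr.
p = (1×1.60×10^-19)(0.164)(0.0142) = 3.73×10^-22 kg·m/s.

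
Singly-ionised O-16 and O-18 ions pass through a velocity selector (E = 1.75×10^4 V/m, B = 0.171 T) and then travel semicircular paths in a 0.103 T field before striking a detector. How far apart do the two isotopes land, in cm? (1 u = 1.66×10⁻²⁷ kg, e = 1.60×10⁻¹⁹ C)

Both emerge at v = E/B₁ = 1.02×10^5 m/s.
r = mv/(qB₂), so r₁ = 0.1649 m and r₂ = 0.1856 m, giving Δr = 0.0206 m.
After a semicircle each ion lands a diameter 2r from the entry slit, so the separation is 2Δr = 0.0412 m.

Δd ≈ 4.12 cm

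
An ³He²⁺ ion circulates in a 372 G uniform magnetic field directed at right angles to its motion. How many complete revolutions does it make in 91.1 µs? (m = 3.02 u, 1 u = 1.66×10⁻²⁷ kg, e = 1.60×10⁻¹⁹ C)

T = 2πm/(qB) = 2π(5.0132×10^-27) / [(2×1.60×10^-19)(0.0372)] = 2.6461×10^-6 s.
N = t/T = 9.11×10^-5 / 2.6461×10^-6 ≈ 34.43, so 34 complete revolutions.

N = 34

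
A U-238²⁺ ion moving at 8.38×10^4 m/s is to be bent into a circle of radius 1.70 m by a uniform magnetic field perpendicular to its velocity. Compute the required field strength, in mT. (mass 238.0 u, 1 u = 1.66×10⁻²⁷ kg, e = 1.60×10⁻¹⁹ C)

B ≈ 60.9 mT

qvB = mv²/r gives B = mv/(qr).
B = (3.95×10^-25)(8.38×10^4) / [(2×1.60×10^-19)(1.70)] = 0.0609 T.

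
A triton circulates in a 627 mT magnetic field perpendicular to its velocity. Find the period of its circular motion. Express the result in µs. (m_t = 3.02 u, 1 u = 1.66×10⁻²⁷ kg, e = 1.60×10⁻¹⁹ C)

The cyclotron period is independent of speed: T = 2πm/(qB).
T = 2π(5.01×10^-27) / [(1×1.60×10^-19)(0.627)] = 3.14×10^-7 s.

T ≈ 0.314 µs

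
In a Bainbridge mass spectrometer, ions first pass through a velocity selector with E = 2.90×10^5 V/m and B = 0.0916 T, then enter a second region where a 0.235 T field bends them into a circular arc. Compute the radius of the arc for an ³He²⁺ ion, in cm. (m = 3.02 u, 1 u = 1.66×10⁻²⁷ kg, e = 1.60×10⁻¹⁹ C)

r ≈ 21.1 cm

The selector passes v = E/B = 2.90×10^5/0.0916 = 3.17×10^6 m/s.
In the deflection region, r = mv/(qB₂) = (5.01×10^-27)(3.17×10^6) / [(2×1.60×10^-19)(0.235)] = 0.211 m.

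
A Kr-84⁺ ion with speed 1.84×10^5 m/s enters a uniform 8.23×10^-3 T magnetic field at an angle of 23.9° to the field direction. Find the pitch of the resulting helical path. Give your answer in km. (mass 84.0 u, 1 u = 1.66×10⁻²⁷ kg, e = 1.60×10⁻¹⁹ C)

pitch ≈ 0.112 km

The velocity component along B is v∥ = v cos23.9° = 1.68×10^5 m/s.
The cyclotron period T = 2πm/(qB) = 6.65×10^-4 s is set by m, q, B alone.
Pitch = v∥·T = (1.68×10^5)(6.65×10^-4) = 112 m.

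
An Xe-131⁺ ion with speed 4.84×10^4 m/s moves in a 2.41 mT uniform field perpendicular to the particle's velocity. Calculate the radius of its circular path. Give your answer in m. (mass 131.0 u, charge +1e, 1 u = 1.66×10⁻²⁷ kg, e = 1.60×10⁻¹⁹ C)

r ≈ 27.3 m

The magnetic force provides the centripetal force: qvB = mv²/r, so r = mv/(qB).
r = (2.17×10^-25 kg)(4.84×10^4 m/s) / [(1×1.60×10^-19 C)(2.41×10^-3 T)] = 27.3 m.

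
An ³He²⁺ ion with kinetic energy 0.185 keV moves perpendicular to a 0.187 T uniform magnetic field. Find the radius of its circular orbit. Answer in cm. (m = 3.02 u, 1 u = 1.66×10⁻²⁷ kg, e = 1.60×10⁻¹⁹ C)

r ≈ 0.910 cm

Convert the energy: K = 0.185 keV = 2.96×10^-17 J.
v = √(2K/m) = √(2·2.96×10^-17/5.01×10^-27) = 1.09×10^5 m/s.
r = mv/(qB) = (5.01×10^-27)(1.09×10^5) / [(2×1.60×10^-19)(0.187)] = 9.10×10^-3 m.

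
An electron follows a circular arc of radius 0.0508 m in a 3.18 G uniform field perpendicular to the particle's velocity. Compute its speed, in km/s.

From qvB = mv²/r, v = qBr/m.
v = (1×1.60×10^-19)(3.18×10^-4)(0.0508) / (9.11×10^-31) = 2.84×10^6 m/s.

v ≈ 2840 km/s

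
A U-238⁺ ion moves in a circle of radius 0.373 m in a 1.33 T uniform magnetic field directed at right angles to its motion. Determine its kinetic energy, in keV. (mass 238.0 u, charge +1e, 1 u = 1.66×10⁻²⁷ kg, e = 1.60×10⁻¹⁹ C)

K ≈ 49.8 keV

v = qBr/m = (1×1.60×10^-19)(1.33)(0.373) / (3.95×10^-25) = 2.01×10^5 m/s.
K = ½mv² = 0.5·(3.95×10^-25)·(2.01×10^5)² = 7.97×10^-15 J = 49.8 keV.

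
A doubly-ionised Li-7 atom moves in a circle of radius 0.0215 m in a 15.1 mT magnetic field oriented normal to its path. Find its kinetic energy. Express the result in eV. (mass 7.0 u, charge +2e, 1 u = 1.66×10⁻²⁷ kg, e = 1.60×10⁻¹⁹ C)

v = qBr/m = (2×1.60×10^-19)(0.0151)(0.0215) / (1.16×10^-26) = 8940 m/s.
K = ½mv² = 0.5·(1.16×10^-26)·(8940)² = 4.64×10^-19 J = 2.90 eV.

K ≈ 2.90 eV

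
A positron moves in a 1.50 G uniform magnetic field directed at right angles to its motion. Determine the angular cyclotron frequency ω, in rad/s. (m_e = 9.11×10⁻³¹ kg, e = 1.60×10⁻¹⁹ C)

ω ≈ 2.63×10^7 rad/s

ω = qB/m = (1×1.60×10^-19)(1.50×10^-4) / (9.11×10^-31) = 2.63×10^7 rad/s.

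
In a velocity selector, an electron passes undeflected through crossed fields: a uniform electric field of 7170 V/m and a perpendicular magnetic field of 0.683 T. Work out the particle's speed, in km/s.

For zero net force, qE = qvB, so v = E/B.
v = (7170) / (0.683) = 1.05×10^4 m/s.

v ≈ 10.5 km/s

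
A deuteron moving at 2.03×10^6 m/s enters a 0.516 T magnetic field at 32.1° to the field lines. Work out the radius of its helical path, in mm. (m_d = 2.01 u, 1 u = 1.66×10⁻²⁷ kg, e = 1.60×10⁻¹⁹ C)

r ≈ 43.6 mm

Only the perpendicular component v⊥ = v sin32.1° = 1.08×10^6 m/s is bent by the field.
r = m v⊥ /(qB) = (3.34×10^-27)(1.08×10^6) / [(1×1.60×10^-19)(0.516)] = 0.0436 m.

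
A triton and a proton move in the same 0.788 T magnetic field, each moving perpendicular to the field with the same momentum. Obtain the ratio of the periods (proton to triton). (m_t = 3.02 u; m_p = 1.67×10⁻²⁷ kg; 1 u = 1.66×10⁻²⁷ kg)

ratio ≈ 0.333

T = 2πm/(qB) is independent of speed, so T₂/T₁ = (m₂/q₂)/(m₁/q₁).
T_{proton}/T_{triton} = (1.67×10^-27/1e) / (5.01×10^-27/1e) = 0.333.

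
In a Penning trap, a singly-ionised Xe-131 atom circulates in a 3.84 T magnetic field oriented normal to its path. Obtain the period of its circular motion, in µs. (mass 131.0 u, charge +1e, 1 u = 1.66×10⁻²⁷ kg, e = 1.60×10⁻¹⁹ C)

The cyclotron period is independent of speed: T = 2πm/(qB).
T = 2π(2.17×10^-25) / [(1×1.60×10^-19)(3.84)] = 2.22×10^-6 s.

T ≈ 2.22 µs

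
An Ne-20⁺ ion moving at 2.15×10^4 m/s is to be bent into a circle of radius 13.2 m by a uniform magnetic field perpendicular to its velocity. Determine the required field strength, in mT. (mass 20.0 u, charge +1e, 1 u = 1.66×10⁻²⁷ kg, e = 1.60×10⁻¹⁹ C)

B ≈ 0.338 mT

qvB = mv²/r gives B = mv/(qr).
B = (3.32×10^-26)(2.15×10^4) / [(1×1.60×10^-19)(13.2)] = 3.38×10^-4 T.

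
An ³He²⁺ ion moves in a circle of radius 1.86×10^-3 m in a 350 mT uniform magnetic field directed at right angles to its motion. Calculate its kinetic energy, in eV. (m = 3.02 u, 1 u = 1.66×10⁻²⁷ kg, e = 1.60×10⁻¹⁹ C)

K ≈ 27.1 eV

v = qBr/m = (2×1.60×10^-19)(0.350)(1.86×10^-3) / (5.01×10^-27) = 4.16×10^4 m/s.
K = ½mv² = 0.5·(5.01×10^-27)·(4.16×10^4)² = 4.33×10^-18 J = 27.1 eV.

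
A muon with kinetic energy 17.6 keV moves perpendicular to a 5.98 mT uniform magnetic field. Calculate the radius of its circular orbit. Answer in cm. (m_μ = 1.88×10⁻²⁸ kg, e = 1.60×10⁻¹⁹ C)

r ≈ 108 cm

Convert the energy: K = 17.6 keV = 2.82×10^-15 J.
v = √(2K/m) = √(2·2.82×10^-15/1.88×10^-28) = 5.47×10^6 m/s.
r = mv/(qB) = (1.88×10^-28)(5.47×10^6) / [(1×1.60×10^-19)(5.98×10^-3)] = 1.08 m.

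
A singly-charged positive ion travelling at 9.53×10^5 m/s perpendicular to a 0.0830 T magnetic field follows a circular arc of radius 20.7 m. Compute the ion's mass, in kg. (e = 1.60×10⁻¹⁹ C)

qvB = mv²/r ⇒ m = qBr/v.
m = (1×1.60×10^-19)(0.0830)(20.7) / (9.53×10^5) = 2.88×10^-25 kg.

m ≈ 2.88×10^-25 kg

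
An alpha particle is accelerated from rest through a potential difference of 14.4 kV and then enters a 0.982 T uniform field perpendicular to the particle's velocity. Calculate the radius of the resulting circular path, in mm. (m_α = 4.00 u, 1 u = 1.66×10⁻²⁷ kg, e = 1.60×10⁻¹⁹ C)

The kinetic energy gained is K = qV = (2×1.60×10^-19)(1.44×10^4) = 4.61×10^-15 J.
v = √(2K/m) = 1.18×10^6 m/s.
r = mv/(qB) = (6.64×10^-27)(1.18×10^6) / [(2×1.60×10^-19)(0.982)] = 0.0249 m.

r ≈ 24.9 mm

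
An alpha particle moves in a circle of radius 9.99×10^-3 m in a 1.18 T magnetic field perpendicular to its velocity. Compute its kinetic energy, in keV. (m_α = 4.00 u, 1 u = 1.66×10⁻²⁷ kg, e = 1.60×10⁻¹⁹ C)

K ≈ 6.70 keV

v = qBr/m = (2×1.60×10^-19)(1.18)(9.99×10^-3) / (6.64×10^-27) = 5.68×10^5 m/s.
K = ½mv² = 0.5·(6.64×10^-27)·(5.68×10^5)² = 1.07×10^-15 J = 6.70 keV.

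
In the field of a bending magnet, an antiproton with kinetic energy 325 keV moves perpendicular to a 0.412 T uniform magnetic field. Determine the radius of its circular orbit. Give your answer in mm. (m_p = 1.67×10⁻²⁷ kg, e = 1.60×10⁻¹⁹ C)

r ≈ 200 mm

Convert the energy: K = 325 keV = 5.20×10^-14 J.
v = √(2K/m) = √(2·5.20×10^-14/1.67×10^-27) = 7.89×10^6 m/s.
r = mv/(qB) = (1.67×10^-27)(7.89×10^6) / [(1×1.60×10^-19)(0.412)] = 0.200 m.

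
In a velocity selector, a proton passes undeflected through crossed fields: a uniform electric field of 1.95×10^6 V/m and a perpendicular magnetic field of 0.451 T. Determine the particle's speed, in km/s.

v ≈ 4320 km/s

For zero net force, qE = qvB, so v = E/B.
v = (1.95×10^6) / (0.451) = 4.32×10^6 m/s.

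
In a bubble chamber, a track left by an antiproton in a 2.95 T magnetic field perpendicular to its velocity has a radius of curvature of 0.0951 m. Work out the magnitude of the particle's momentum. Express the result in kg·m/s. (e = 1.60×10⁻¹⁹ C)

Since qvB = mv²/r, the momentum p = mv = qBr.
p = (1×1.60×10^-19)(2.95)(0.0951) = 4.49×10^-20 kg·m/s.

p ≈ 4.49×10^-20 kg·m/s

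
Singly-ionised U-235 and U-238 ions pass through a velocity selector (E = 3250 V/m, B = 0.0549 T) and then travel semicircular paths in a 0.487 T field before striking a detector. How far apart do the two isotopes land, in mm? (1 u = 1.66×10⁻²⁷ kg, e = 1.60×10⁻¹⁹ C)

Δd ≈ 7.57 mm

Both emerge at v = E/B₁ = 5.92×10^4 m/s.
r = mv/(qB₂), so r₁ = 0.29637 m and r₂ = 0.30016 m, giving Δr = 3.78×10^-3 m.
After a semicircle each ion lands a diameter 2r from the entry slit, so the separation is 2Δr = 7.57×10^-3 m.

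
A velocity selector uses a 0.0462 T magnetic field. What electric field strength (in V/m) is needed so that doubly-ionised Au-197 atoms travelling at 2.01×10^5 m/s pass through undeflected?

qE = qvB ⇒ E = vB = (2.01×10^5)(0.0462) = 9290 V/m.

E ≈ 9290 V/m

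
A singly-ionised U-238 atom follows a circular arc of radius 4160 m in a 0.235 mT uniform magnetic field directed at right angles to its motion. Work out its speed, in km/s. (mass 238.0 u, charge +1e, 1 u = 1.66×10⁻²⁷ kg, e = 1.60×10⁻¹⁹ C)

v ≈ 396 km/s

From qvB = mv²/r, v = qBr/m.
v = (1×1.60×10^-19)(2.35×10^-4)(4160) / (3.95×10^-25) = 3.96×10^5 m/s.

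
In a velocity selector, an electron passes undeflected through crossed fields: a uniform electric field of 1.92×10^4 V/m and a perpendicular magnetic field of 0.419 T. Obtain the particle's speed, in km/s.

For zero net force, qE = qvB, so v = E/B.
v = (1.92×10^4) / (0.419) = 4.58×10^4 m/s.

v ≈ 45.8 km/s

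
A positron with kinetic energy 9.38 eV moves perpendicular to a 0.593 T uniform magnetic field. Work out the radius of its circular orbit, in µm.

Convert the energy: K = 9.38 eV = 1.50×10^-18 J.
v = √(2K/m) = √(2·1.50×10^-18/9.11×10^-31) = 1.82×10^6 m/s.
r = mv/(qB) = (9.11×10^-31)(1.82×10^6) / [(1×1.60×10^-19)(0.593)] = 1.74×10^-5 m.

r ≈ 17.4 µm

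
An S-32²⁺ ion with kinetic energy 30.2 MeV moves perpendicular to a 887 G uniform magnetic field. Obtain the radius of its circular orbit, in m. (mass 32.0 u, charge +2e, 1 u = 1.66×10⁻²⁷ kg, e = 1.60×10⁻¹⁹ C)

Convert the energy: K = 30.2 MeV = 4.83×10^-12 J.
v = √(2K/m) = √(2·4.83×10^-12/5.31×10^-26) = 1.35×10^7 m/s.
r = mv/(qB) = (5.31×10^-26)(1.35×10^7) / [(2×1.60×10^-19)(0.0887)] = 25.2 m.

r ≈ 25.2 m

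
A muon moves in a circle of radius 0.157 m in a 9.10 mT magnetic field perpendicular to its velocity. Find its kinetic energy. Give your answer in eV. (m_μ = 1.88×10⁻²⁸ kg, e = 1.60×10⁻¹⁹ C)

K ≈ 869 eV

v = qBr/m = (1×1.60×10^-19)(9.10×10^-3)(0.157) / (1.88×10^-28) = 1.22×10^6 m/s.
K = ½mv² = 0.5·(1.88×10^-28)·(1.22×10^6)² = 1.39×10^-16 J = 869 eV.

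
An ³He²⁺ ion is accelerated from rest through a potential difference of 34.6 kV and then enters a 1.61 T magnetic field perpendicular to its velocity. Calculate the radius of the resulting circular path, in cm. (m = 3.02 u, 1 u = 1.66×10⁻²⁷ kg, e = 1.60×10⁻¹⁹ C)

r ≈ 2.05 cm

The kinetic energy gained is K = qV = (2×1.60×10^-19)(3.46×10^4) = 1.11×10^-14 J.
v = √(2K/m) = 2.10×10^6 m/s.
r = mv/(qB) = (5.01×10^-27)(2.10×10^6) / [(2×1.60×10^-19)(1.61)] = 0.0205 m.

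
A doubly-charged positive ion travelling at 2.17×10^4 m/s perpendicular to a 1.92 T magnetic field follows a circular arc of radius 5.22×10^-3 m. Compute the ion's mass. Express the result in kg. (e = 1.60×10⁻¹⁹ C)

m ≈ 1.48×10^-25 kg

qvB = mv²/r ⇒ m = qBr/v.
m = (2×1.60×10^-19)(1.92)(5.22×10^-3) / (2.17×10^4) = 1.48×10^-25 kg.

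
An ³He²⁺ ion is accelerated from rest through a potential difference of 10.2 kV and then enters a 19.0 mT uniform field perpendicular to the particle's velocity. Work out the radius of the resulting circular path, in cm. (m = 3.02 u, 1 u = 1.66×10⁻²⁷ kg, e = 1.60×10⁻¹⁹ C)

r ≈ 94.1 cm

The kinetic energy gained is K = qV = (2×1.60×10^-19)(1.02×10^4) = 3.26×10^-15 J.
v = √(2K/m) = 1.14×10^6 m/s.
r = mv/(qB) = (5.01×10^-27)(1.14×10^6) / [(2×1.60×10^-19)(0.0190)] = 0.941 m.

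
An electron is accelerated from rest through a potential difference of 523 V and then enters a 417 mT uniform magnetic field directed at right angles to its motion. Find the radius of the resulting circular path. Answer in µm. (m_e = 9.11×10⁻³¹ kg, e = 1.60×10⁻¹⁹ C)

The kinetic energy gained is K = qV = (1×1.60×10^-19)(523) = 8.37×10^-17 J.
v = √(2K/m) = 1.36×10^7 m/s.
r = mv/(qB) = (9.11×10^-31)(1.36×10^7) / [(1×1.60×10^-19)(0.417)] = 1.85×10^-4 m.

r ≈ 185 µm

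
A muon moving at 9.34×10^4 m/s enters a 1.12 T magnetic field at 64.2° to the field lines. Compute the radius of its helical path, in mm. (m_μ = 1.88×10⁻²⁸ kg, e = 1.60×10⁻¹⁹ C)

Only the perpendicular component v⊥ = v sin64.2° = 8.41×10^4 m/s is bent by the field.
r = m v⊥ /(qB) = (1.88×10^-28)(8.41×10^4) / [(1×1.60×10^-19)(1.12)] = 8.82×10^-5 m.

r ≈ 0.0882 mm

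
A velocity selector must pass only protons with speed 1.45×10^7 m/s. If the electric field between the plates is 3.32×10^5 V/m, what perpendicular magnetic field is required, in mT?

qE = qvB ⇒ B = E/v = (3.32×10^5) / (1.45×10^7) = 0.0229 T.

B ≈ 22.9 mT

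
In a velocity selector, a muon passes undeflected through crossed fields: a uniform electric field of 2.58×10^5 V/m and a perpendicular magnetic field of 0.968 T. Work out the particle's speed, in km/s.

For zero net force, qE = qvB, so v = E/B.
v = (2.58×10^5) / (0.968) = 2.67×10^5 m/s.

v ≈ 267 km/s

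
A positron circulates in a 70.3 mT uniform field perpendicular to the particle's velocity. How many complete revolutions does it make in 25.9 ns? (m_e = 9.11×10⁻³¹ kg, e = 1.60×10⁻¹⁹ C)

T = 2πm/(qB) = 2π(9.11×10^-31) / [(1×1.60×10^-19)(0.0703)] = 5.0889×10^-10 s.
N = t/T = 2.59×10^-8 / 5.0889×10^-10 ≈ 50.90, so 50 complete revolutions.

N = 50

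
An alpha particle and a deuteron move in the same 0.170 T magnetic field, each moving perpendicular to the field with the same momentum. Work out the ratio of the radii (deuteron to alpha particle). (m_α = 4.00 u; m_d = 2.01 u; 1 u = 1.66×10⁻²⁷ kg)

ratio ≈ 2.00

r = p/(qB) ⇒ at equal p, r ∝ 1/q.
r_{deuteron}/r_{alpha particle} = 2.00.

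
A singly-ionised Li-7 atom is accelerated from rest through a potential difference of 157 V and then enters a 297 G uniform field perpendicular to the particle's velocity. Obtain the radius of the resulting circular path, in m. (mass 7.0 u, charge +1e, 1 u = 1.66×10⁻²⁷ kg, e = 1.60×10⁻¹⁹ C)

The kinetic energy gained is K = qV = (1×1.60×10^-19)(157) = 2.51×10^-17 J.
v = √(2K/m) = 6.58×10^4 m/s.
r = mv/(qB) = (1.16×10^-26)(6.58×10^4) / [(1×1.60×10^-19)(0.0297)] = 0.161 m.

r ≈ 0.161 m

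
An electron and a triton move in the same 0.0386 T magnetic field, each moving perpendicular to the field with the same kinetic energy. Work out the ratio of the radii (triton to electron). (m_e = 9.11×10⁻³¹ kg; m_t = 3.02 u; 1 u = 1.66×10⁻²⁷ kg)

ratio ≈ 74.2

r = √(2mK)/(qB) ⇒ at equal K, r ∝ √m/q.
r_{triton}/r_{electron} = 74.2.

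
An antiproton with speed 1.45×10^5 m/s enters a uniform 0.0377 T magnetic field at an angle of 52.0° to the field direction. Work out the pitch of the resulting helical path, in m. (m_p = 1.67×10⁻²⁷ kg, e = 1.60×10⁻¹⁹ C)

pitch ≈ 0.155 m

The velocity component along B is v∥ = v cos52.0° = 8.93×10^4 m/s.
The cyclotron period T = 2πm/(qB) = 1.74×10^-6 s is set by m, q, B alone.
Pitch = v∥·T = (8.93×10^4)(1.74×10^-6) = 0.155 m.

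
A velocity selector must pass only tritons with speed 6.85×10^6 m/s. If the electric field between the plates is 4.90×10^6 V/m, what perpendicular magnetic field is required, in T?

B ≈ 0.715 T

qE = qvB ⇒ B = E/v = (4.90×10^6) / (6.85×10^6) = 0.715 T.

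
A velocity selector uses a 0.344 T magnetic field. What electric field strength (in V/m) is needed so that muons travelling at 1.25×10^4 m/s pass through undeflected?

qE = qvB ⇒ E = vB = (1.25×10^4)(0.344) = 4300 V/m.

E ≈ 4300 V/m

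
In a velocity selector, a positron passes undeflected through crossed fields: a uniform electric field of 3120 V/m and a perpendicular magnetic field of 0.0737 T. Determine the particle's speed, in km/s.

For zero net force, qE = qvB, so v = E/B.
v = (3120) / (0.0737) = 4.23×10^4 m/s.

v ≈ 42.3 km/s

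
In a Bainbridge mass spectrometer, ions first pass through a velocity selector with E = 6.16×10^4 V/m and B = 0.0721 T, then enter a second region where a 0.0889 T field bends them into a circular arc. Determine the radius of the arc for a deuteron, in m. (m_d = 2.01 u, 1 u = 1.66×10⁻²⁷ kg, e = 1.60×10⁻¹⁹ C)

The selector passes v = E/B = 6.16×10^4/0.0721 = 8.54×10^5 m/s.
In the deflection region, r = mv/(qB₂) = (3.34×10^-27)(8.54×10^5) / [(1×1.60×10^-19)(0.0889)] = 0.200 m.

r ≈ 0.200 m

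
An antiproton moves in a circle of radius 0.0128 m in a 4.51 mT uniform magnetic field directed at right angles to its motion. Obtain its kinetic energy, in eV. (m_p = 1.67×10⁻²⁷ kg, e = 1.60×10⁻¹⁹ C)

K ≈ 0.160 eV

v = qBr/m = (1×1.60×10^-19)(4.51×10^-3)(0.0128) / (1.67×10^-27) = 5530 m/s.
K = ½mv² = 0.5·(1.67×10^-27)·(5530)² = 2.55×10^-20 J = 0.160 eV.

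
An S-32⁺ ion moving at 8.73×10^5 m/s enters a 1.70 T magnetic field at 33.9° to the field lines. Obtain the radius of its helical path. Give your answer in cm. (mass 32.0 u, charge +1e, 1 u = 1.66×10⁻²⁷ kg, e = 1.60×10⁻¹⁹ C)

r ≈ 9.51 cm

Only the perpendicular component v⊥ = v sin33.9° = 4.87×10^5 m/s is bent by the field.
r = m v⊥ /(qB) = (5.31×10^-26)(4.87×10^5) / [(1×1.60×10^-19)(1.70)] = 0.0951 m.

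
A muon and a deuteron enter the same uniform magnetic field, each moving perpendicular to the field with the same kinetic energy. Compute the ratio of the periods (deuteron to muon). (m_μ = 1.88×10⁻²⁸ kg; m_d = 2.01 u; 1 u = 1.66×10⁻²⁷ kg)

ratio ≈ 17.7

T = 2πm/(qB) is independent of speed, so T₂/T₁ = (m₂/q₂)/(m₁/q₁).
T_{deuteron}/T_{muon} = (3.34×10^-27/1e) / (1.88×10^-28/1e) = 17.7.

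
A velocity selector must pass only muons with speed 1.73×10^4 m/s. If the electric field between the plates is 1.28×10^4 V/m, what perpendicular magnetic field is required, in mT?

B ≈ 740 mT

qE = qvB ⇒ B = E/v = (1.28×10^4) / (1.73×10^4) = 0.740 T.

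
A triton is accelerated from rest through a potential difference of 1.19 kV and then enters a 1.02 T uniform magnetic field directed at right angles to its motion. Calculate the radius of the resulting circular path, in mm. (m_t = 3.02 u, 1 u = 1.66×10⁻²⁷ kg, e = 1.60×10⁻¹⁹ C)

r ≈ 8.47 mm

The kinetic energy gained is K = qV = (1×1.60×10^-19)(1190) = 1.90×10^-16 J.
v = √(2K/m) = 2.76×10^5 m/s.
r = mv/(qB) = (5.01×10^-27)(2.76×10^5) / [(1×1.60×10^-19)(1.02)] = 8.47×10^-3 m.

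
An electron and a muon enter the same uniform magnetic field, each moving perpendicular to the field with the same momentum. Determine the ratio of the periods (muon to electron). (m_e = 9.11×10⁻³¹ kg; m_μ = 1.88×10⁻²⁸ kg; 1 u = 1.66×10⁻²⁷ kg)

ratio ≈ 206

T = 2πm/(qB) is independent of speed, so T₂/T₁ = (m₂/q₂)/(m₁/q₁).
T_{muon}/T_{electron} = (1.88×10^-28/1e) / (9.11×10^-31/1e) = 206.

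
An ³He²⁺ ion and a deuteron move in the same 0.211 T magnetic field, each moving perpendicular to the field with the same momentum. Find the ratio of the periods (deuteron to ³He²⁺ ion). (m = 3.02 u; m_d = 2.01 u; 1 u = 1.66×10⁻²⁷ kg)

ratio ≈ 1.33

T = 2πm/(qB) is independent of speed, so T₂/T₁ = (m₂/q₂)/(m₁/q₁).
T_{deuteron}/T_{³He²⁺ ion} = (3.34×10^-27/1e) / (5.01×10^-27/2e) = 1.33.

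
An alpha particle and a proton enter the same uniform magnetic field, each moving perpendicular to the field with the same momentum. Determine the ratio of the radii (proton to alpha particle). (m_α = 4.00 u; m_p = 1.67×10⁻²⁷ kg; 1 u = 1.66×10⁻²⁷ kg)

ratio ≈ 2.00

r = p/(qB) ⇒ at equal p, r ∝ 1/q.
r_{proton}/r_{alpha particle} = 2.00.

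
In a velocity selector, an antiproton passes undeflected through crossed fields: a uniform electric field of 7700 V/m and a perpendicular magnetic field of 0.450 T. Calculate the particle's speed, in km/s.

For zero net force, qE = qvB, so v = E/B.
v = (7700) / (0.450) = 1.71×10^4 m/s.

v ≈ 17.1 km/s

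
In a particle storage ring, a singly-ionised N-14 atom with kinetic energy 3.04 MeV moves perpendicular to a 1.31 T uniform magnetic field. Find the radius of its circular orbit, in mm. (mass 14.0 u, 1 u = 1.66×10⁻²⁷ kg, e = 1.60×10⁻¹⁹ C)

Convert the energy: K = 3.04 MeV = 4.86×10^-13 J.
v = √(2K/m) = √(2·4.86×10^-13/2.32×10^-26) = 6.47×10^6 m/s.
r = mv/(qB) = (2.32×10^-26)(6.47×10^6) / [(1×1.60×10^-19)(1.31)] = 0.717 m.

r ≈ 717 mm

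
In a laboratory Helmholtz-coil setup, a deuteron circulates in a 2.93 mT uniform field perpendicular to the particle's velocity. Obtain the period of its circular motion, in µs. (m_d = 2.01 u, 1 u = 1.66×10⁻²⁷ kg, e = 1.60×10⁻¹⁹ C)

The cyclotron period is independent of speed: T = 2πm/(qB).
T = 2π(3.34×10^-27) / [(1×1.60×10^-19)(2.93×10^-3)] = 4.47×10^-5 s.

T ≈ 44.7 µs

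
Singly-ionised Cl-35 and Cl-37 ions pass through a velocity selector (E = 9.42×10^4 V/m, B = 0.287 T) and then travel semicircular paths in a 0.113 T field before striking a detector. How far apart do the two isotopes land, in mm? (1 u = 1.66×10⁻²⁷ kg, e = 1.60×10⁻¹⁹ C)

Δd ≈ 121 mm

Both emerge at v = E/B₁ = 3.28×10^5 m/s.
r = mv/(qB₂), so r₁ = 1.0547 m and r₂ = 1.1150 m, giving Δr = 0.0603 m.
After a semicircle each ion lands a diameter 2r from the entry slit, so the separation is 2Δr = 0.121 m.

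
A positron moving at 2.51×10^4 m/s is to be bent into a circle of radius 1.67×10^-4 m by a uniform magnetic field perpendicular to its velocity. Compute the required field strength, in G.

B ≈ 8.56 G

qvB = mv²/r gives B = mv/(qr).
B = (9.11×10^-31)(2.51×10^4) / [(1×1.60×10^-19)(1.67×10^-4)] = 8.56×10^-4 T.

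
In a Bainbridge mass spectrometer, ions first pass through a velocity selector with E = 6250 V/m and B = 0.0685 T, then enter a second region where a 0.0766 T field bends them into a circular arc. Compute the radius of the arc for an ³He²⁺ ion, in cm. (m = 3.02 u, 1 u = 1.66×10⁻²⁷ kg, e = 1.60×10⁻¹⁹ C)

r ≈ 1.87 cm

The selector passes v = E/B = 6250/0.0685 = 9.12×10^4 m/s.
In the deflection region, r = mv/(qB₂) = (5.01×10^-27)(9.12×10^4) / [(2×1.60×10^-19)(0.0766)] = 0.0187 m.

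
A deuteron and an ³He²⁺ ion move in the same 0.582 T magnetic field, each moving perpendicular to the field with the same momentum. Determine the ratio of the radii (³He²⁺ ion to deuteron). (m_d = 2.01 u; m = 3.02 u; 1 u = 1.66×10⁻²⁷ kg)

ratio ≈ 0.500

r = p/(qB) ⇒ at equal p, r ∝ 1/q.
r_{³He²⁺ ion}/r_{deuteron} = 0.500.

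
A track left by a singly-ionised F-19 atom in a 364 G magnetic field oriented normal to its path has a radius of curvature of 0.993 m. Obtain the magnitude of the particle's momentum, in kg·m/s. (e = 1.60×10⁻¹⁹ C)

p ≈ 5.78×10^-21 kg·m/s

Since qvB = mv²/r, the momentum p = mv = qBr.
p = (1×1.60×10^-19)(0.0364)(0.993) = 5.78×10^-21 kg·m/s.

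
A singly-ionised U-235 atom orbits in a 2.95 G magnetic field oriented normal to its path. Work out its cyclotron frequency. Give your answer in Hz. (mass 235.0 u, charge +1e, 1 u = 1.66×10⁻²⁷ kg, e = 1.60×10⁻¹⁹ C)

f ≈ 19.3 Hz

f = qB/(2πm) = (1×1.60×10^-19)(2.95×10^-4) / [2π(3.90×10^-25)] = 19.3 Hz.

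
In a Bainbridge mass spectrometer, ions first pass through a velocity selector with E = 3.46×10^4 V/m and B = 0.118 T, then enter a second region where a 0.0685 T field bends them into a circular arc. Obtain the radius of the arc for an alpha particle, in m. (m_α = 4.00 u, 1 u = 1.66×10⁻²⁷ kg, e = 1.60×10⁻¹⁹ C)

r ≈ 0.0888 m

The selector passes v = E/B = 3.46×10^4/0.118 = 2.93×10^5 m/s.
In the deflection region, r = mv/(qB₂) = (6.64×10^-27)(2.93×10^5) / [(2×1.60×10^-19)(0.0685)] = 0.0888 m.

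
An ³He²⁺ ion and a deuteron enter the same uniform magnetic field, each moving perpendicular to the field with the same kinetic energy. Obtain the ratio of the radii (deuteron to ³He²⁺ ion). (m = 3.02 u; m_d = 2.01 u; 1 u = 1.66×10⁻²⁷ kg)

r = √(2mK)/(qB) ⇒ at equal K, r ∝ √m/q.
r_{deuteron}/r_{³He²⁺ ion} = 1.63.

ratio ≈ 1.63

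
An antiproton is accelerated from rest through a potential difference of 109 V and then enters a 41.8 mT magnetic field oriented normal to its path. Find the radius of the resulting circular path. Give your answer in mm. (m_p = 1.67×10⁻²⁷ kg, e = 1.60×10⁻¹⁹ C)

r ≈ 36.1 mm

The kinetic energy gained is K = qV = (1×1.60×10^-19)(109) = 1.74×10^-17 J.
v = √(2K/m) = 1.45×10^5 m/s.
r = mv/(qB) = (1.67×10^-27)(1.45×10^5) / [(1×1.60×10^-19)(0.0418)] = 0.0361 m.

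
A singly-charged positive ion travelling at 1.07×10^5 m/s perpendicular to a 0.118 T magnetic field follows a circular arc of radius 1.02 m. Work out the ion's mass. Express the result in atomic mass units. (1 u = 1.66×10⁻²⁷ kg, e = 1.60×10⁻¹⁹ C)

m ≈ 108 u

qvB = mv²/r ⇒ m = qBr/v.
m = (1×1.60×10^-19)(0.118)(1.02) / (1.07×10^5) = 1.80×10^-25 kg = 108 u.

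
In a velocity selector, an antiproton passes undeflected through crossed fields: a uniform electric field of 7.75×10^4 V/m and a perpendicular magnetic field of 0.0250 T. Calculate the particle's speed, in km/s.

v ≈ 3100 km/s

For zero net force, qE = qvB, so v = E/B.
v = (7.75×10^4) / (0.0250) = 3.10×10^6 m/s.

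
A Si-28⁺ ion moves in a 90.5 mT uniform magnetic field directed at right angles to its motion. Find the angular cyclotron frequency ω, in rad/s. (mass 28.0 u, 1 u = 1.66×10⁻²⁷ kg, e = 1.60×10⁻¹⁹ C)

ω ≈ 3.12×10^5 rad/s

ω = qB/m = (1×1.60×10^-19)(0.0905) / (4.65×10^-26) = 3.12×10^5 rad/s.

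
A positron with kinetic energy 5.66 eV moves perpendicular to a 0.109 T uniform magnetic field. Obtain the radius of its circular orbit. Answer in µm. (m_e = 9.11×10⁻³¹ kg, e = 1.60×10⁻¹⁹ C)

r ≈ 73.7 µm

Convert the energy: K = 5.66 eV = 9.06×10^-19 J.
v = √(2K/m) = √(2·9.06×10^-19/9.11×10^-31) = 1.41×10^6 m/s.
r = mv/(qB) = (9.11×10^-31)(1.41×10^6) / [(1×1.60×10^-19)(0.109)] = 7.37×10^-5 m.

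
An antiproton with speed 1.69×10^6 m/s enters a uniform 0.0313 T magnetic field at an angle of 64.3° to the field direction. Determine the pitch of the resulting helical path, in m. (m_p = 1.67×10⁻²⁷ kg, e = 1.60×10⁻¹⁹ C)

pitch ≈ 1.54 m

The velocity component along B is v∥ = v cos64.3° = 7.33×10^5 m/s.
The cyclotron period T = 2πm/(qB) = 2.10×10^-6 s is set by m, q, B alone.
Pitch = v∥·T = (7.33×10^5)(2.10×10^-6) = 1.54 m.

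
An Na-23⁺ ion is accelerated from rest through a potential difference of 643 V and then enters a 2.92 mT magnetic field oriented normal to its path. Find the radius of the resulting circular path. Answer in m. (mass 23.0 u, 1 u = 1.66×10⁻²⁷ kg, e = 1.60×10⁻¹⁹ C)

The kinetic energy gained is K = qV = (1×1.60×10^-19)(643) = 1.03×10^-16 J.
v = √(2K/m) = 7.34×10^4 m/s.
r = mv/(qB) = (3.82×10^-26)(7.34×10^4) / [(1×1.60×10^-19)(2.92×10^-3)] = 6.00 m.

r ≈ 6.00 m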